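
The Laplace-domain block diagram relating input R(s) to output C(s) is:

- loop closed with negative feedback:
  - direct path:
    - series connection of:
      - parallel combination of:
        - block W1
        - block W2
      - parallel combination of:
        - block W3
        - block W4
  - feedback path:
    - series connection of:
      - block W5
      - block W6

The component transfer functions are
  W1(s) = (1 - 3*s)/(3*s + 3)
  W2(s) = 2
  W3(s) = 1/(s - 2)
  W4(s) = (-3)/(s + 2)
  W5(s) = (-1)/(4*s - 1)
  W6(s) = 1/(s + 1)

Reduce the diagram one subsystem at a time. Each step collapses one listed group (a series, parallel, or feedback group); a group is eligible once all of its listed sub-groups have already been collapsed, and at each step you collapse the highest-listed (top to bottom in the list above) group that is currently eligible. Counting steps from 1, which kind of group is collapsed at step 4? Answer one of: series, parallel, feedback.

Step 1 - add W1, W2 (parallel)
Step 2 - combine W3, W4 in parallel
Step 3 - cascade (W1+W2), (W3+W4)
Step 4 - combine W5, W6 in series
Step 5 - reduce the feedback loop with forward ((W1+W2)*(W3+W4)) and return (W5*W6)
So the answer for step 4 is series.

Therefore the answer is series.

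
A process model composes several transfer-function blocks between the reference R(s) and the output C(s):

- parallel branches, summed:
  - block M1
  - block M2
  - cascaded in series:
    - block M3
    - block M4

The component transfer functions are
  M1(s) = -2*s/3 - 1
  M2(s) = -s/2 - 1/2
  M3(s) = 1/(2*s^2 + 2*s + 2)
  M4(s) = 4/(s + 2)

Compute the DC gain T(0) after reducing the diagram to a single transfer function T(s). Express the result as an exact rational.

Step 1 - multiply M3, M4 (series) = 2/(s^3 + 3*s^2 + 3*s + 2)
Step 2 - add M1, M2, (M3*M4) (parallel) = (-7*s^4 - 30*s^3 - 48*s^2 - 41*s - 6)/(6*s^3 + 18*s^2 + 18*s + 12)
The step-2 result is T(s). Setting s = 0: T(0) = -6/12 = -1/2.

Final answer: -1/2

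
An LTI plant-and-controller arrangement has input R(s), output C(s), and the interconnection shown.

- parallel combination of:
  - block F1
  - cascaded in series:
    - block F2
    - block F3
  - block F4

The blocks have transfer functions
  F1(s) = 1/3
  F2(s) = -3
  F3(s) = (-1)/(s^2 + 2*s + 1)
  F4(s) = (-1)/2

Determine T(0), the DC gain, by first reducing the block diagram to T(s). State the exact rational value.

Answer: 17/6

Working:
1. combine F2, F3 in series; result 3/(s^2 + 2*s + 1)
2. reduce the parallel group F1, (F2*F3), F4; result (-s^2 - 2*s + 17)/(6*s^2 + 12*s + 6)
Step 2 gives the overall T(s). Then T(0) = 17/6.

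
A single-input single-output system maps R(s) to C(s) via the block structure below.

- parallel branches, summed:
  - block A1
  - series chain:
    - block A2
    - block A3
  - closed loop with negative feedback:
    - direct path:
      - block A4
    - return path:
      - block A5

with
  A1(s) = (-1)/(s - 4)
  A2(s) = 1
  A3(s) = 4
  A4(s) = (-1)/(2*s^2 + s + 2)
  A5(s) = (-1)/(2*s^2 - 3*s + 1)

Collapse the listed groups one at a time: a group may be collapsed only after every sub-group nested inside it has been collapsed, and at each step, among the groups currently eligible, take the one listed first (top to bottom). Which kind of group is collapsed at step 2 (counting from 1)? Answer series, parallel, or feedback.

Step 1. reduce the series chain A2, A3
Step 2. feedback reduction of A4, A5
Step 3. parallel reduction of A1, (A2*A3), [A4/(1+A4*A5)]
At step 2 the group reduced is feedback.

Final answer: feedback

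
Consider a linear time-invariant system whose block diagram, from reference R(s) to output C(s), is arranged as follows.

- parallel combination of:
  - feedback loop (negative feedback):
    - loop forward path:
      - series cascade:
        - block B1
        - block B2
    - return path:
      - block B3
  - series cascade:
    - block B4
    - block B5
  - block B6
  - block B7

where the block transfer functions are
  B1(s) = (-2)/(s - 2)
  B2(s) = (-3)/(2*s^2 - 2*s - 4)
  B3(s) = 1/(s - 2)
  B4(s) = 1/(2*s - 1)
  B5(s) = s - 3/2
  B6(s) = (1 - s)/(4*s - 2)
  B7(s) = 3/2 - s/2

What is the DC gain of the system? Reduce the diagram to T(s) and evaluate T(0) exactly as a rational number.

Answer: 37/10

Working:
[1] multiply B1, B2 (series); result 3/(s^3 - 3*s^2 + 4)
[2] close the feedback loop around (B1*B2), B3; result (3*s - 6)/(s^4 - 5*s^3 + 6*s^2 + 4*s - 5)
[3] series reduction of B4, B5; result (2*s - 3)/(4*s - 2)
[4] sum the parallel branches [(B1*B2)/(1+(B1*B2)*B3)], (B4*B5), B6, B7; result (-2*s^6 + 18*s^5 - 57*s^4 + 65*s^3 + 24*s^2 - 90*s + 37)/(4*s^5 - 22*s^4 + 34*s^3 + 4*s^2 - 28*s + 10)
DC gain: substitute s = 0 into T(s) from step 4: T(0) = 37/10.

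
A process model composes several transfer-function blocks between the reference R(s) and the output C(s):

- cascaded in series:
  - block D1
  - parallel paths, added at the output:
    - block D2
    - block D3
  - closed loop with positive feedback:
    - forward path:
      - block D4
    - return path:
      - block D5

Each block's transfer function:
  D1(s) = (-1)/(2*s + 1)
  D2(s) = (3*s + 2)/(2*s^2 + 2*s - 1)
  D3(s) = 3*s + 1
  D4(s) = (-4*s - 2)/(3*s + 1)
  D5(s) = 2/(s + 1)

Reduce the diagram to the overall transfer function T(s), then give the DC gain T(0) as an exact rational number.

Step 1 - combine D2, D3 in parallel; result (6*s^3 + 8*s^2 + 2*s + 1)/(2*s^2 + 2*s - 1)
Step 2 - reduce the feedback loop with forward D4 and return D5; result (-4*s^2 - 6*s - 2)/(3*s^2 + 12*s + 5)
Step 3 - reduce the series chain D1, (D2+D3), [D4/(1-D4*D5)]; result (12*s^4 + 28*s^3 + 20*s^2 + 6*s + 2)/(6*s^4 + 30*s^3 + 31*s^2 - 2*s - 5)
Evaluating the step-3 result (the overall T(s)) at s = 0 gives T(0) = 2/(-5) = -2/5.

Answer: -2/5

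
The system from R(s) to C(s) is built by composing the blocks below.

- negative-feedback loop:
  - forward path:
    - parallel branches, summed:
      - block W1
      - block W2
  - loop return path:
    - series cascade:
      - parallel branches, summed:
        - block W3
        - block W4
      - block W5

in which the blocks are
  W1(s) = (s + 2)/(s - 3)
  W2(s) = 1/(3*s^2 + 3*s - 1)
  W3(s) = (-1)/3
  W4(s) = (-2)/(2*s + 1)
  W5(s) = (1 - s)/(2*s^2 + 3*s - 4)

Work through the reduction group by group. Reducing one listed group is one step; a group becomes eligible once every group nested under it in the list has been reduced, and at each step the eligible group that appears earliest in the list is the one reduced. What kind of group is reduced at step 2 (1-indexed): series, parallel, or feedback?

Reducing step by step:

1. add W1, W2 (parallel)
2. combine W3, W4 in parallel
3. combine (W3+W4), W5 in series
4. close the feedback loop around (W1+W2), ((W3+W4)*W5)
The group at step 2 is a parallel group.

Answer: parallel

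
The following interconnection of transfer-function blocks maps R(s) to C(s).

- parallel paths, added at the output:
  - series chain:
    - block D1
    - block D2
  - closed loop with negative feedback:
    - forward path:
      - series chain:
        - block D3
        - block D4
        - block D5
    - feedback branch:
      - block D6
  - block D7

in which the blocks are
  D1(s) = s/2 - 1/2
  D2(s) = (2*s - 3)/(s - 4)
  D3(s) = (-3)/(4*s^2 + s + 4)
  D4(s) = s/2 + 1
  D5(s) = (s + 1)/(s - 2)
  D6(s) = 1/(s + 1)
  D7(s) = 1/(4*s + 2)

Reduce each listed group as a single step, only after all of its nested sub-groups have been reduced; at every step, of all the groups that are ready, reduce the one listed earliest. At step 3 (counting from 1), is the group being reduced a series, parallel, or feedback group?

[1] reduce the series chain D1, D2
[2] multiply D3, D4, D5 (series)
[3] reduce the feedback loop with forward (D3*D4*D5) and return D6
[4] reduce the parallel group (D1*D2), [(D3*D4*D5)/(1+(D3*D4*D5)*D6)], D7
So the answer for step 3 is feedback.

Answer: feedback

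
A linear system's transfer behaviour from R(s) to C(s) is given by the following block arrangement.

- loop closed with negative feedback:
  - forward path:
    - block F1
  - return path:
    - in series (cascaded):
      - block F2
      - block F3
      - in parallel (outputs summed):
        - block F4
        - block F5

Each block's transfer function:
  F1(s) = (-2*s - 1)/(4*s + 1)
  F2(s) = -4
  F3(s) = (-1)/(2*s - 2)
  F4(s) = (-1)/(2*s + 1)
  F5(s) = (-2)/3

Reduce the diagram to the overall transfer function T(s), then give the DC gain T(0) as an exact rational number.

(1) parallel reduction of F4, F5: (-4*s - 5)/(6*s + 3)
(2) reduce the series chain F2, F3, (F4+F5): (-8*s - 10)/(6*s^2 - 3*s - 3)
(3) apply the feedback formula to F1, (F2*F3*(F4+F5)): (-6*s^2 + 3*s + 3)/(12*s^2 - s + 7)
Step 3 gives the overall T(s). Then T(0) = 3/7.

Hence the answer: 3/7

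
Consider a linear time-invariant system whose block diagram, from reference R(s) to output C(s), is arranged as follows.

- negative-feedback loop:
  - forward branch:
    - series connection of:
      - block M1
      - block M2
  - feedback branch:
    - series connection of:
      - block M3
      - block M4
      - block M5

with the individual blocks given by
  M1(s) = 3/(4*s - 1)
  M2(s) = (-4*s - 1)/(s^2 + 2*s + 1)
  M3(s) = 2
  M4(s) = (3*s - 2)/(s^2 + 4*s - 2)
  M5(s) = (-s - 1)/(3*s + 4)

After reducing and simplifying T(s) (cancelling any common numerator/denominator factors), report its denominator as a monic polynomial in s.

The answer is s^6 + 85*s^5/12 + 79*s^4/6 + 139*s^3/12 - 5*s^2/6 - 17*s/3 - 1/3.

Reasoning:
1. series reduction of M1, M2; result (-12*s - 3)/(4*s^3 + 7*s^2 + 2*s - 1)
2. reduce the series chain M3, M4, M5; result (-6*s^2 - 2*s + 4)/(3*s^3 + 16*s^2 + 10*s - 8)
3. close the feedback loop around (M1*M2), (M3*M4*M5); result (-36*s^4 - 201*s^3 - 168*s^2 + 66*s + 24)/(12*s^6 + 85*s^5 + 158*s^4 + 139*s^3 - 10*s^2 - 68*s - 4)
That last expression is T(s), already simplified. Scaling its denominator by 1/12 (the reciprocal of the leading coefficient) yields the monic denominator.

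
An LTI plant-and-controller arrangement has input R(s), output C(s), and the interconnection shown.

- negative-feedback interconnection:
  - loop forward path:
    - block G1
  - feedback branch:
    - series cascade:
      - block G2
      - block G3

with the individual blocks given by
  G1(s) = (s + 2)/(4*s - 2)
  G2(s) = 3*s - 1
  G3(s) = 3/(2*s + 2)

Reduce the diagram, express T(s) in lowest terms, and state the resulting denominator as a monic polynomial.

[1] reduce the series chain G2, G3 -> (9*s - 3)/(2*s + 2)
[2] reduce the feedback loop with forward G1 and return (G2*G3) -> (2*s^2 + 6*s + 4)/(17*s^2 + 19*s - 10)
The result of step 2 is T(s) in lowest terms. Its denominator has leading coefficient 17; dividing the denominator through by 17 makes it monic.

Answer: s^2 + 19*s/17 - 10/17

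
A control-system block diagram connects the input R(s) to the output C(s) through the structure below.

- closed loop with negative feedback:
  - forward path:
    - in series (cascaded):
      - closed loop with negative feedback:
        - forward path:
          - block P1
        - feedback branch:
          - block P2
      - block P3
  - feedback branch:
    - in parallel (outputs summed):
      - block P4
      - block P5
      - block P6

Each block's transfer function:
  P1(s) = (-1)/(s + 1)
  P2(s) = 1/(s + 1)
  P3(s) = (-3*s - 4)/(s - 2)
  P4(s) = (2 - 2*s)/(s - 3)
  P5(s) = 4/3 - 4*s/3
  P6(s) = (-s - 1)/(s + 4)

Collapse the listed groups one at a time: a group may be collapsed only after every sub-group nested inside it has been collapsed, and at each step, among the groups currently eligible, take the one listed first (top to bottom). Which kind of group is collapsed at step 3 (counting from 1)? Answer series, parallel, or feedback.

Step 1 - collapse the loop (P1 forward, P2 return)
Step 2 - reduce the series chain [P1/(1+P1*P2)], P3
Step 3 - add P4, P5, P6 (parallel)
Step 4 - apply the feedback formula to ([P1/(1+P1*P2)]*P3), (P4+P5+P6)
At step 3 the group reduced is parallel.

Hence the answer: parallel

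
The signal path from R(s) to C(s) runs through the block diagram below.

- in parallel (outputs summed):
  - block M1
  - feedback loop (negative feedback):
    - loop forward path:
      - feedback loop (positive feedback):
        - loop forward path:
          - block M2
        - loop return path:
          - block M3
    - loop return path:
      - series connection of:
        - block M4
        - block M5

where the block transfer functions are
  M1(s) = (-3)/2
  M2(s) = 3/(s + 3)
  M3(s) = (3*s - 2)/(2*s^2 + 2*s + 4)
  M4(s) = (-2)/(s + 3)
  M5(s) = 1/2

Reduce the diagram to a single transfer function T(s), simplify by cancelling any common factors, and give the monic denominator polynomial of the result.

The answer is s^4 + 7*s^3 + 19*s^2/2 + 15*s/2 + 21.

Reasoning:
[1] collapse the loop (M2 forward, M3 return) gives (6*s^2 + 6*s + 12)/(2*s^3 + 8*s^2 + s + 18)
[2] multiply M4, M5 (series) gives (-1)/(s + 3)
[3] collapse the loop ([M2/(1-M2*M3)] forward, (M4*M5) return) gives (6*s^3 + 24*s^2 + 30*s + 36)/(2*s^4 + 14*s^3 + 19*s^2 + 15*s + 42)
[4] sum the parallel branches M1, [[M2/(1-M2*M3)]/(1+[M2/(1-M2*M3)]*(M4*M5))] gives (-6*s^4 - 30*s^3 - 9*s^2 + 15*s - 54)/(4*s^4 + 28*s^3 + 38*s^2 + 30*s + 84)
The result of step 4 is T(s) in lowest terms. Its denominator has leading coefficient 4; dividing the denominator through by 4 makes it monic.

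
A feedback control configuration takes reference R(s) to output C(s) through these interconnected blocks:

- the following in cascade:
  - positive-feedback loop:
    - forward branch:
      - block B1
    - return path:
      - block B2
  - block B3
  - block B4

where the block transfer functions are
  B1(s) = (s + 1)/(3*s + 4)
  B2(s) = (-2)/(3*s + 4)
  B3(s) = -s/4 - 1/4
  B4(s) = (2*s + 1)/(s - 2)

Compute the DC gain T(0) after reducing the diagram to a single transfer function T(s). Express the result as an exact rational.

The answer is 1/36.

Reasoning:
1. reduce the feedback loop with forward B1 and return B2 -> (3*s^2 + 7*s + 4)/(9*s^2 + 26*s + 18)
2. combine [B1/(1-B1*B2)], B3, B4 in series -> (-6*s^4 - 23*s^3 - 32*s^2 - 19*s - 4)/(36*s^3 + 32*s^2 - 136*s - 144)
Evaluating the step-2 result (the overall T(s)) at s = 0 gives T(0) = -4/(-144) = 1/36.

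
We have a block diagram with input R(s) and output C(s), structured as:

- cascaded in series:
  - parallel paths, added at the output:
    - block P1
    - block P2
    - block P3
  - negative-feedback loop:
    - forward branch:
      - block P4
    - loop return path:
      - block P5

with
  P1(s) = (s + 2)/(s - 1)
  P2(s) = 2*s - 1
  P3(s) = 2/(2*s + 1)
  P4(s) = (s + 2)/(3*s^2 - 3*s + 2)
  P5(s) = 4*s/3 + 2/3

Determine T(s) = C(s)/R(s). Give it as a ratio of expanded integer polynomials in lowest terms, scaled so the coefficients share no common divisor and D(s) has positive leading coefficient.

Step 1: parallel reduction of P1, P2, P3 gives (4*s^3 - 2*s^2 + 6*s + 1)/(2*s^2 - s - 1)
Step 2: reduce the feedback loop with forward P4 and return P5 gives (3*s + 6)/(13*s^2 + s + 10)
Step 3: cascade (P1+P2+P3), [P4/(1+P4*P5)], giving the overall T(s)

Hence the answer: (12*s^4 + 18*s^3 + 6*s^2 + 39*s + 6)/(26*s^4 - 11*s^3 + 6*s^2 - 11*s - 10)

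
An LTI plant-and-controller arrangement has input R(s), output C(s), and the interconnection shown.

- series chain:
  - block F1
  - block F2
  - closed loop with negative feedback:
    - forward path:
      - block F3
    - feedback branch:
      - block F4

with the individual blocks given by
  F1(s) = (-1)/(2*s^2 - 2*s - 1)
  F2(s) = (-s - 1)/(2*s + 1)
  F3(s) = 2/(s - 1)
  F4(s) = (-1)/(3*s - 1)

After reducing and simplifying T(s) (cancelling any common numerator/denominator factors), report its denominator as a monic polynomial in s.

The answer is s^5 - 11*s^4/6 - 2*s^3/3 + 5*s^2/4 + 2*s/3 + 1/12.

Reasoning:
Step 1 - feedback reduction of F3, F4 -> (6*s - 2)/(3*s^2 - 4*s - 1)
Step 2 - combine F1, F2, [F3/(1+F3*F4)] in series -> (6*s^2 + 4*s - 2)/(12*s^5 - 22*s^4 - 8*s^3 + 15*s^2 + 8*s + 1)
T(s) is the step-2 result (common factors already cancelled). Leading coefficient of the denominator: 12. Divide through by 12 for the monic polynomial.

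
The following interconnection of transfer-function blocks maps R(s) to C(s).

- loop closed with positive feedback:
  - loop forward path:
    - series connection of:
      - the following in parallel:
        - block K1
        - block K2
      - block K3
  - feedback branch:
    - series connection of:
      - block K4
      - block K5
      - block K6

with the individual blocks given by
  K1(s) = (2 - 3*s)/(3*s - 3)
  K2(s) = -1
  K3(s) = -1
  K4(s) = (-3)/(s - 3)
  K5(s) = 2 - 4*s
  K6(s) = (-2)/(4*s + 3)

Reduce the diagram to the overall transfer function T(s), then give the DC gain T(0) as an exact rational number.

1. reduce the parallel group K1, K2 = (5 - 6*s)/(3*s - 3)
2. reduce the series chain (K1+K2), K3 = (6*s - 5)/(3*s - 3)
3. combine K4, K5, K6 in series = (12 - 24*s)/(4*s^2 - 9*s - 9)
4. reduce the feedback loop with forward ((K1+K2)*K3) and return (K4*K5*K6) = (24*s^3 - 74*s^2 - 9*s + 45)/(12*s^3 + 105*s^2 - 192*s + 87)
The step-4 result is T(s). Setting s = 0: T(0) = 45/87 = 15/29.

Final answer: 15/29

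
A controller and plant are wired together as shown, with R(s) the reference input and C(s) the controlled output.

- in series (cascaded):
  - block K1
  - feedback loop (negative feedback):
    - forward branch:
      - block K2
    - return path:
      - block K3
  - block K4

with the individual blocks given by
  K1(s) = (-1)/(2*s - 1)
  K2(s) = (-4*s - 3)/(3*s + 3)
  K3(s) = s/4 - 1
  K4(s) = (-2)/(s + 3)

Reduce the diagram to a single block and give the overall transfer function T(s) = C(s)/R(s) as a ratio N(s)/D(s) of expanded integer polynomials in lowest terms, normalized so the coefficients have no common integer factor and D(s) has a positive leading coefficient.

1. reduce the feedback loop with forward K2 and return K3; result (16*s + 12)/(4*s^2 - 25*s - 24)
2. cascade K1, [K2/(1+K2*K3)], K4; the result is T(s) itself (integer coefficients, no common factor, positive leading denominator coefficient)

Answer: (32*s + 24)/(8*s^4 - 30*s^3 - 185*s^2 - 45*s + 72)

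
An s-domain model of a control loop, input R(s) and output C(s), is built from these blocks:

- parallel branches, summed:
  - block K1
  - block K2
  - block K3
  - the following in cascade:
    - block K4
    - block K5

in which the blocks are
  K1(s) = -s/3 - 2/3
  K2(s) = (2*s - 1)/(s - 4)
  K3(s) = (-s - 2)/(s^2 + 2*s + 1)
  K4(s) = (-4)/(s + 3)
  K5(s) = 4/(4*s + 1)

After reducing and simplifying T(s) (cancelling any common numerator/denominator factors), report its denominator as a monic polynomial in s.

(1) multiply K4, K5 (series), giving (-16)/(4*s^2 + 13*s + 3)
(2) combine K1, K2, K3, (K4*K5) in parallel, giving (-4*s^6 + 11*s^5 + 143*s^4 + 287*s^3 + 575*s^2 + 785*s + 279)/(12*s^5 + 15*s^4 - 153*s^3 - 339*s^2 - 219*s - 36)
No further cancellation is possible in the step-2 result, so that is T(s). Its denominator becomes monic after dividing by the leading coefficient 12.

Final answer: s^5 + 5*s^4/4 - 51*s^3/4 - 113*s^2/4 - 73*s/4 - 3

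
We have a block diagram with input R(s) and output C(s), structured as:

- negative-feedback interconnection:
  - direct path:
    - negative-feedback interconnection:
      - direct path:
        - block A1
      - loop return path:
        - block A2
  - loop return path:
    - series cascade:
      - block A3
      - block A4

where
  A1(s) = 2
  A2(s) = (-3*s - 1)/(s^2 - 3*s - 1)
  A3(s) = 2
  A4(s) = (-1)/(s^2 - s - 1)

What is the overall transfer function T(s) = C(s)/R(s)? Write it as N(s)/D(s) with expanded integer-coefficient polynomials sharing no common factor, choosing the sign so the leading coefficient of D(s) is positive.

(1) close the feedback loop around A1, A2: (2*s^2 - 6*s - 2)/(s^2 - 9*s - 3)
(2) cascade A3, A4: (-2)/(s^2 - s - 1)
(3) reduce the feedback loop with forward [A1/(1+A1*A2)] and return (A3*A4); the result is T(s) itself (integer coefficients, no common factor, positive leading denominator coefficient)

Final answer: (2*s^4 - 8*s^3 + 2*s^2 + 8*s + 2)/(s^4 - 10*s^3 + s^2 + 24*s + 7)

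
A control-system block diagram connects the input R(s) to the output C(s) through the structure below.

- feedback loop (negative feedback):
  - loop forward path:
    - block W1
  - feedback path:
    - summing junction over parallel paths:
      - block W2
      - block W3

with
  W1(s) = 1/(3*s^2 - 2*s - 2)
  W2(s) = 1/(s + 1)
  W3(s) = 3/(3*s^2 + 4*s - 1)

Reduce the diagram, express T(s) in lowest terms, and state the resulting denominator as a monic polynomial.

Step 1: parallel reduction of W2, W3 = (3*s^2 + 7*s + 2)/(3*s^3 + 7*s^2 + 3*s - 1)
Step 2: feedback reduction of W1, (W2+W3) = (3*s^3 + 7*s^2 + 3*s - 1)/(9*s^5 + 15*s^4 - 11*s^3 - 20*s^2 + 3*s + 4)
T(s) is the step-2 result (common factors already cancelled). Leading coefficient of the denominator: 9. Divide through by 9 for the monic polynomial.

Answer: s^5 + 5*s^4/3 - 11*s^3/9 - 20*s^2/9 + s/3 + 4/9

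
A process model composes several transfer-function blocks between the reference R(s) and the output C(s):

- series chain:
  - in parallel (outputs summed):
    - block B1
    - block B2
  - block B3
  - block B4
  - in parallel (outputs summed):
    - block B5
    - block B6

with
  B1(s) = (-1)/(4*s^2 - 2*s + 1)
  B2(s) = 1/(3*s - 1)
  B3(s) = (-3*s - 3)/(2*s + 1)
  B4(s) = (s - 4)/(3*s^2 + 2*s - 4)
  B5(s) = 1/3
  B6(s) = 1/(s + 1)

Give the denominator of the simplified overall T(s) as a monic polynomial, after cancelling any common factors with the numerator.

Step 1 - parallel reduction of B1, B2; result (4*s^2 - 5*s + 2)/(12*s^3 - 10*s^2 + 5*s - 1)
Step 2 - reduce the parallel group B5, B6; result (s + 4)/(3*s + 3)
Step 3 - reduce the series chain (B1+B2), B3, B4, (B5+B6); result (-4*s^4 + 5*s^3 + 62*s^2 - 80*s + 32)/(72*s^6 + 24*s^5 - 112*s^4 + 41*s^3 + 3*s^2 - 14*s + 4)
Step 3 gives the fully reduced T(s), with no common factor left to cancel. The denominator's leading coefficient is 72, so divide each of its coefficients by 72 to get the monic form.

Therefore the answer is s^6 + s^5/3 - 14*s^4/9 + 41*s^3/72 + s^2/24 - 7*s/36 + 1/18.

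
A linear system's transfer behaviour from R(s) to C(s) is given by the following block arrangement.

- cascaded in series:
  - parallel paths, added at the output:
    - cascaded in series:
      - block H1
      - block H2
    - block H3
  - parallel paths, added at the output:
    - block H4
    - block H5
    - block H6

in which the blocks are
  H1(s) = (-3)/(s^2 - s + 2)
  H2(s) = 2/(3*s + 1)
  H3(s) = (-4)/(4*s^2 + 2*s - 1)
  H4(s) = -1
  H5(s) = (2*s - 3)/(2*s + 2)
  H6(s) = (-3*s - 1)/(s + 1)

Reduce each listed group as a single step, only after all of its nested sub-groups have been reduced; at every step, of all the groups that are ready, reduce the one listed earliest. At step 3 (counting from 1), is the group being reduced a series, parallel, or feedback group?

Step 1 - multiply H1, H2 (series)
Step 2 - parallel reduction of (H1*H2), H3
Step 3 - add H4, H5, H6 (parallel)
Step 4 - cascade ((H1*H2)+H3), (H4+H5+H6)
Step 3 collapses a parallel group.

Therefore the answer is parallel.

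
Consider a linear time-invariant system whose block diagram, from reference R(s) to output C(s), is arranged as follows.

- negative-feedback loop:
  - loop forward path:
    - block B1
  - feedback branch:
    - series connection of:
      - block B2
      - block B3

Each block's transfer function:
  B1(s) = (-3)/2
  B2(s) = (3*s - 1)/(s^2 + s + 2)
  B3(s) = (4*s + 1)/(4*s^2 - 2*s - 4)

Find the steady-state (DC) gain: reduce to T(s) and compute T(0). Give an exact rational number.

Reducing step by step:

Step 1. combine B2, B3 in series, giving (12*s^2 - s - 1)/(4*s^4 + 2*s^3 + 2*s^2 - 8*s - 8)
Step 2. apply the feedback formula to B1, (B2*B3), giving (-12*s^4 - 6*s^3 - 6*s^2 + 24*s + 24)/(8*s^4 + 4*s^3 - 32*s^2 - 13*s - 13)
The step-2 result is T(s). Setting s = 0: T(0) = 24/(-13) = -24/13.

Answer: -24/13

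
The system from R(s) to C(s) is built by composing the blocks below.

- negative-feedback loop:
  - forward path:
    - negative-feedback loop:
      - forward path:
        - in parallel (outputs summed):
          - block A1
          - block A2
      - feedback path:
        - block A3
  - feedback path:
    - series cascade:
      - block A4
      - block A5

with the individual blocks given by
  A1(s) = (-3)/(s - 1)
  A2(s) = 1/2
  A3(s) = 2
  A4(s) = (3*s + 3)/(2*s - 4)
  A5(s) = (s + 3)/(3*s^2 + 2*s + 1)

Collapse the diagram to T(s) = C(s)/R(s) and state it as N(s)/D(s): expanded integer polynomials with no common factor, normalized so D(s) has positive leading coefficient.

1. reduce the parallel group A1, A2, giving (s - 7)/(2*s - 2)
2. close the feedback loop around (A1+A2), A3, giving (s - 7)/(4*s - 16)
3. multiply A4, A5 (series), giving (3*s^2 + 12*s + 9)/(6*s^3 - 8*s^2 - 6*s - 4)
4. feedback reduction of [(A1+A2)/(1+(A1+A2)*A3)], (A4*A5): this yields T(s), and no further normalization is needed

Hence the answer: (6*s^4 - 50*s^3 + 50*s^2 + 38*s + 28)/(24*s^4 - 125*s^3 + 95*s^2 + 5*s + 1)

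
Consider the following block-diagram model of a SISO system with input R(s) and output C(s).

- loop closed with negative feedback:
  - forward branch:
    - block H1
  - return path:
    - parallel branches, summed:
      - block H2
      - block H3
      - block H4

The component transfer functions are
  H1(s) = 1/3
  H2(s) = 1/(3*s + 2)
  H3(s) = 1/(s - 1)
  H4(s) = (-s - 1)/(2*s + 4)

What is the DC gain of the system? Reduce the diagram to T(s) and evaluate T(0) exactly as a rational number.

[1] sum the parallel branches H2, H3, H4 -> (-3*s^3 + 6*s^2 + 21*s + 6)/(6*s^3 + 10*s^2 - 8*s - 8)
[2] feedback reduction of H1, (H2+H3+H4) -> (6*s^3 + 10*s^2 - 8*s - 8)/(15*s^3 + 36*s^2 - 3*s - 18)
That last expression is T(s); at s = 0 only the constant terms survive, so T(0) = -8/(-18) = 4/9.

Therefore the answer is 4/9.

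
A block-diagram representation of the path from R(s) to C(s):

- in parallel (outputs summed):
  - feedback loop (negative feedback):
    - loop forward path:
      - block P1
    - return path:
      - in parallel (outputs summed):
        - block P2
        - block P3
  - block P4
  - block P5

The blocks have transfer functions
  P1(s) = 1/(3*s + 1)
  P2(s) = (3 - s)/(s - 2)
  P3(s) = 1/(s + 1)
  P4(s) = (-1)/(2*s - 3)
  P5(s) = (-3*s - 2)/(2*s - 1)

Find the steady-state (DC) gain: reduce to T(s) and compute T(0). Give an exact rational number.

Step 1: add P2, P3 (parallel) gives (-s^2 + 3*s + 1)/(s^2 - s - 2)
Step 2: apply the feedback formula to P1, (P2+P3) gives (s^2 - s - 2)/(3*s^3 - 3*s^2 - 4*s - 1)
Step 3: sum the parallel branches [P1/(1+P1*(P2+P3))], P4, P5 gives (-18*s^5 + 31*s^4 + 24*s^3 - 24*s^2 - 18*s - 13)/(12*s^5 - 36*s^4 + 17*s^3 + 19*s^2 - 4*s - 3)
The step-3 result is T(s). Setting s = 0: T(0) = -13/(-3) = 13/3.

Final answer: 13/3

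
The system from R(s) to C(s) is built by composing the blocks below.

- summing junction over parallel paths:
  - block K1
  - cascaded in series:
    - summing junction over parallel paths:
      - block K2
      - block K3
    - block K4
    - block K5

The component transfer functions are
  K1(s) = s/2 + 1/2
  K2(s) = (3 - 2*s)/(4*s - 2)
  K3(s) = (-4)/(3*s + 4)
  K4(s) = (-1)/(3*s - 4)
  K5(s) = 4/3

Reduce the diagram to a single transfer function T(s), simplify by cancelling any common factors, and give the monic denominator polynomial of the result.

Step 1: reduce the parallel group K2, K3; result (-6*s^2 - 15*s + 20)/(12*s^2 + 10*s - 8)
Step 2: reduce the series chain (K2+K3), K4, K5; result (12*s^2 + 30*s - 40)/(54*s^3 - 27*s^2 - 96*s + 48)
Step 3: add K1, ((K2+K3)*K4*K5) (parallel); result (54*s^4 + 27*s^3 - 99*s^2 + 12*s - 32)/(108*s^3 - 54*s^2 - 192*s + 96)
That last expression is T(s), already simplified. Scaling its denominator by 1/108 (the reciprocal of the leading coefficient) yields the monic denominator.

Hence the answer: s^3 - s^2/2 - 16*s/9 + 8/9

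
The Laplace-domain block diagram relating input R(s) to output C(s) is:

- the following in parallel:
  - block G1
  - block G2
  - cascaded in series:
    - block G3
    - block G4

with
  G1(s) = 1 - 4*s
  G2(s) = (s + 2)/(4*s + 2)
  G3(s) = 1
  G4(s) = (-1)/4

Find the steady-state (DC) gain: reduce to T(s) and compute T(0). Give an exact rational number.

Reducing step by step:

Step 1 - cascade G3, G4, giving (-1)/4
Step 2 - add G1, G2, (G3*G4) (parallel), giving (-32*s^2 - 8*s + 7)/(8*s + 4)
DC gain: substitute s = 0 into T(s) from step 2: T(0) = 7/4.

Answer: 7/4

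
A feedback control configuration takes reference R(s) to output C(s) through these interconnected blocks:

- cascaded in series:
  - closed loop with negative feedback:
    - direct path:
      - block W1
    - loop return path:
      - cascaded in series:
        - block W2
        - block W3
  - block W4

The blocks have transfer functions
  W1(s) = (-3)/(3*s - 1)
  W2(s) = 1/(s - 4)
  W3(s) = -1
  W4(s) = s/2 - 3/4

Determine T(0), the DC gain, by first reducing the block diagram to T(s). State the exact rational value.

Reducing step by step:

Step 1: combine W2, W3 in series gives (-1)/(s - 4)
Step 2: reduce the feedback loop with forward W1 and return (W2*W3) gives (12 - 3*s)/(3*s^2 - 13*s + 7)
Step 3: multiply [W1/(1+W1*(W2*W3))], W4 (series) gives (-6*s^2 + 33*s - 36)/(12*s^2 - 52*s + 28)
Evaluating the step-3 result (the overall T(s)) at s = 0 gives T(0) = -36/28 = -9/7.

Answer: -9/7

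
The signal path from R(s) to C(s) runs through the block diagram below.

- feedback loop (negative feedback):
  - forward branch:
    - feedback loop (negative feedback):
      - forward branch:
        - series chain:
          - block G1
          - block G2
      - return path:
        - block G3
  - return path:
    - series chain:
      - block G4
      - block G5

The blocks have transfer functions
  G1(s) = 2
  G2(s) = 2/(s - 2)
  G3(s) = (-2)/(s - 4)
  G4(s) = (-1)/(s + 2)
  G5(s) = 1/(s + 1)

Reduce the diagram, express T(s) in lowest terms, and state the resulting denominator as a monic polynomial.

(1) series reduction of G1, G2: 4/(s - 2)
(2) close the feedback loop around (G1*G2), G3: (4*s - 16)/(s^2 - 6*s)
(3) reduce the series chain G4, G5: (-1)/(s^2 + 3*s + 2)
(4) feedback reduction of [(G1*G2)/(1+(G1*G2)*G3)], (G4*G5): (4*s^3 - 4*s^2 - 40*s - 32)/(s^4 - 3*s^3 - 16*s^2 - 16*s + 16)
No further cancellation is possible in the step-4 result, so that is T(s). Its denominator is already monic.

Answer: s^4 - 3*s^3 - 16*s^2 - 16*s + 16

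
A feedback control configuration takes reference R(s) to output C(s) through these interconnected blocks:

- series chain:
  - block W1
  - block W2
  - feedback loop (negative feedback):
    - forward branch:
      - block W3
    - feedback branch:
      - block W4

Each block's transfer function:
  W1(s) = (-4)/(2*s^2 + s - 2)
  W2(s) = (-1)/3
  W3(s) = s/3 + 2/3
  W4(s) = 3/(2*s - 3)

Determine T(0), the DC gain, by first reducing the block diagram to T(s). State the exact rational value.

Answer: -4/3

Working:
1. close the feedback loop around W3, W4: (2*s^2 + s - 6)/(9*s - 3)
2. multiply W1, W2, [W3/(1+W3*W4)] (series): (8*s^2 + 4*s - 24)/(54*s^3 + 9*s^2 - 63*s + 18)
The step-2 result is T(s). Setting s = 0: T(0) = -24/18 = -4/3.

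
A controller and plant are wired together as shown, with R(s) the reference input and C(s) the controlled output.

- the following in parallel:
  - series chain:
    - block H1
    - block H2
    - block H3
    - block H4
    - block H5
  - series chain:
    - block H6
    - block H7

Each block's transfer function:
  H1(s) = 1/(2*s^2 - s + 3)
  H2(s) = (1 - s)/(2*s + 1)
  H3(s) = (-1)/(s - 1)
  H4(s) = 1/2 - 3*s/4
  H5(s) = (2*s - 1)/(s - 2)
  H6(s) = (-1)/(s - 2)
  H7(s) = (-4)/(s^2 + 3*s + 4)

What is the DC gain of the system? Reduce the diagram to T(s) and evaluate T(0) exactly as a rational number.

1. cascade H1, H2, H3, H4, H5; result (-6*s^2 + 7*s - 2)/(16*s^4 - 32*s^3 + 20*s^2 - 28*s - 24)
2. reduce the series chain H6, H7; result 4/(s^3 + s^2 - 2*s - 8)
3. reduce the parallel group (H1*H2*H3*H4*H5), (H6*H7); result (-6*s^4 + 53*s^3 - 5*s^2 + 102*s + 40)/(16*s^6 + 16*s^5 - 12*s^4 - 96*s^3 - 28*s^2 - 184*s - 96)
Evaluating the step-3 result (the overall T(s)) at s = 0 gives T(0) = 40/(-96) = -5/12.

Therefore the answer is -5/12.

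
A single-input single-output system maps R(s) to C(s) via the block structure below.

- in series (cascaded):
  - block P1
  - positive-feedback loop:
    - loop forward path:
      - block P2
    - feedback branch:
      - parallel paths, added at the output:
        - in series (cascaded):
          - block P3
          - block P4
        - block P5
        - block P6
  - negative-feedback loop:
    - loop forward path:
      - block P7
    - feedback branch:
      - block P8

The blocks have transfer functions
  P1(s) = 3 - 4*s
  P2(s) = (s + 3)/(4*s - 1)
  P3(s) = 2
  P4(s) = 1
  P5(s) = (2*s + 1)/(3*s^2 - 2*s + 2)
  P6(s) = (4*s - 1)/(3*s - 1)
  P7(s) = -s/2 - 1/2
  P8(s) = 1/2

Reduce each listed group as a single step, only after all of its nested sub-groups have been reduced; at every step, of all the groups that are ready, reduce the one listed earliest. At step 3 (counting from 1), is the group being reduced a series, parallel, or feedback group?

Answer: feedback

Working:
Step 1. multiply P3, P4 (series)
Step 2. add (P3*P4), P5, P6 (parallel)
Step 3. apply the feedback formula to P2, ((P3*P4)+P5+P6)
Step 4. close the feedback loop around P7, P8
Step 5. cascade P1, [P2/(1-P2*((P3*P4)+P5+P6))], [P7/(1+P7*P8)]
So the answer for step 3 is feedback.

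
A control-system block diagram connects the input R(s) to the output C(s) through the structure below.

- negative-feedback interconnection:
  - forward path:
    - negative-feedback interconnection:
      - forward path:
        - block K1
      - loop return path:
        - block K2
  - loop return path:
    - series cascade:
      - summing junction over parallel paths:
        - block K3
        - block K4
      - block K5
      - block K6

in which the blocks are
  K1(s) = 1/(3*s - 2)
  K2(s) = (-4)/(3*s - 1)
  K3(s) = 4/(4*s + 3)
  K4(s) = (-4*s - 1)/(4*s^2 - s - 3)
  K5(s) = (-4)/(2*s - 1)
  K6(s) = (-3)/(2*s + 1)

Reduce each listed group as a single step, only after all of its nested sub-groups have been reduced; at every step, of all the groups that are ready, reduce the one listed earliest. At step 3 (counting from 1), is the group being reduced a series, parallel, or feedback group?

[1] feedback reduction of K1, K2
[2] combine K3, K4 in parallel
[3] series reduction of (K3+K4), K5, K6
[4] feedback reduction of [K1/(1+K1*K2)], ((K3+K4)*K5*K6)
At step 3 the group reduced is series.

Final answer: series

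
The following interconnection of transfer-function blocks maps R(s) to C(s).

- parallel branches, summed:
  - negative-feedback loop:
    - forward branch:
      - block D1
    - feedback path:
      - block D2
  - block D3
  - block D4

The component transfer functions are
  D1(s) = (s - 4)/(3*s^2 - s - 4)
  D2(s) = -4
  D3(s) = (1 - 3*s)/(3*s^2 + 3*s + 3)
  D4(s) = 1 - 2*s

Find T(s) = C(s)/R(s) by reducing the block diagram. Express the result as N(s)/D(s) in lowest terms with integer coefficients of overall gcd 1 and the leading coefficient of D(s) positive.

[1] feedback reduction of D1, D2 gives (s - 4)/(3*s^2 - 5*s + 12)
[2] add [D1/(1+D1*D2)], D3, D4 (parallel), which is the overall transfer function T(s) = C(s)/R(s) in lowest terms

Therefore the answer is (-18*s^5 + 21*s^4 - 72*s^3 - 3*s^2 - 101*s + 36)/(9*s^4 - 6*s^3 + 30*s^2 + 21*s + 36).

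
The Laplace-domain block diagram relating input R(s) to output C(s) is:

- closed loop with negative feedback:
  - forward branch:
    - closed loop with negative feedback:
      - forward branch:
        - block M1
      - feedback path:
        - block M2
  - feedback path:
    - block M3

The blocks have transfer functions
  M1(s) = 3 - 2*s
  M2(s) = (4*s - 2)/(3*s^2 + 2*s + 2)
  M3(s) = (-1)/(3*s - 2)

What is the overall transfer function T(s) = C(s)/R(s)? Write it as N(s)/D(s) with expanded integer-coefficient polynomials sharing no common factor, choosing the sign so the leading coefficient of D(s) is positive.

First reduce the diagram to T(s).

(1) reduce the feedback loop with forward M1 and return M2 = (6*s^3 - 5*s^2 - 2*s - 6)/(5*s^2 - 18*s + 4)
(2) collapse the loop ([M1/(1+M1*M2)] forward, M3 return): this yields T(s), and no further normalization is needed

Answer: (18*s^4 - 27*s^3 + 4*s^2 - 14*s + 12)/(9*s^3 - 59*s^2 + 50*s - 2)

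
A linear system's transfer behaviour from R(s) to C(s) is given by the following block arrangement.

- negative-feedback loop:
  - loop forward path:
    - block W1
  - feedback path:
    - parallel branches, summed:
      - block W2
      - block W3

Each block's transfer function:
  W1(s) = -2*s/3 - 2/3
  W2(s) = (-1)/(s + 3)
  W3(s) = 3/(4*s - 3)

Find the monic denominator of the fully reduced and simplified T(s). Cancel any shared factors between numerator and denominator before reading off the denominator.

(1) combine W2, W3 in parallel gives (12 - s)/(4*s^2 + 9*s - 9)
(2) feedback reduction of W1, (W2+W3) gives (-8*s^3 - 26*s^2 + 18)/(14*s^2 + 5*s - 51)
The result of step 2 is T(s) in lowest terms. Its denominator has leading coefficient 14; dividing the denominator through by 14 makes it monic.

Hence the answer: s^2 + 5*s/14 - 51/14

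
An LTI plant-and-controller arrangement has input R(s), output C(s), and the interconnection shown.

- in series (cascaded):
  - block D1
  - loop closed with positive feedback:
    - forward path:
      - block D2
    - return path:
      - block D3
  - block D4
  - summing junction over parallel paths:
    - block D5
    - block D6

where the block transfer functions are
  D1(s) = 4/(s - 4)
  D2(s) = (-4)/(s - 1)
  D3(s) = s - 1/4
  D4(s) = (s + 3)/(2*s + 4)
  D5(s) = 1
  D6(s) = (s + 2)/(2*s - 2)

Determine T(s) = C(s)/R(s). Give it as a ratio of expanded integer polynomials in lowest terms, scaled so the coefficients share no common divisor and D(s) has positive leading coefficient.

[1] feedback reduction of D2, D3 gives (-4)/(5*s - 2)
[2] parallel reduction of D5, D6 gives (3*s)/(2*s - 2)
[3] combine D1, [D2/(1-D2*D3)], D4, (D5+D6) in series; the result is T(s) itself (integer coefficients, no common factor, positive leading denominator coefficient)

Therefore the answer is (-12*s^2 - 36*s)/(5*s^4 - 17*s^3 - 24*s^2 + 52*s - 16).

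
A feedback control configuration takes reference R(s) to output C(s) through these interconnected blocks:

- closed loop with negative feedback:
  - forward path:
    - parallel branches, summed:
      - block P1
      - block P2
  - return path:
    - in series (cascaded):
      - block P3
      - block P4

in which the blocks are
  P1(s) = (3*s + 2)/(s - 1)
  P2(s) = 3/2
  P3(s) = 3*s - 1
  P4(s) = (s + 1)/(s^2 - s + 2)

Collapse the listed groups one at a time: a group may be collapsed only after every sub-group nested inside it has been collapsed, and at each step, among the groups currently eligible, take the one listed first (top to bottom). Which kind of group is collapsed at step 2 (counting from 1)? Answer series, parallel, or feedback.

(1) add P1, P2 (parallel)
(2) combine P3, P4 in series
(3) apply the feedback formula to (P1+P2), (P3*P4)
Step 2 collapses a series group.

Hence the answer: series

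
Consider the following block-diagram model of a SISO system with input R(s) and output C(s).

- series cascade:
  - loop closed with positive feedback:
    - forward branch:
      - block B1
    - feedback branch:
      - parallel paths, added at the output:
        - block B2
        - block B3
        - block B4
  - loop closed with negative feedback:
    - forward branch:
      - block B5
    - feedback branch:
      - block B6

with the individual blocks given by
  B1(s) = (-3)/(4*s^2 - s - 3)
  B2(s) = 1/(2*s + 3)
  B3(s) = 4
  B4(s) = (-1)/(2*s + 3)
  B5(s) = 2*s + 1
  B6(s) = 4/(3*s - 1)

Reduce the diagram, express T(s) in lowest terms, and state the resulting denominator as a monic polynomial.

Reducing step by step:

Step 1: sum the parallel branches B2, B3, B4, giving 4
Step 2: collapse the loop (B1 forward, (B2+B3+B4) return), giving (-3)/(4*s^2 - s + 9)
Step 3: close the feedback loop around B5, B6, giving (6*s^2 + s - 1)/(11*s + 3)
Step 4: cascade [B1/(1-B1*(B2+B3+B4))], [B5/(1+B5*B6)], giving (-18*s^2 - 3*s + 3)/(44*s^3 + s^2 + 96*s + 27)
That last expression is T(s), already simplified. Scaling its denominator by 1/44 (the reciprocal of the leading coefficient) yields the monic denominator.

Answer: s^3 + s^2/44 + 24*s/11 + 27/44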